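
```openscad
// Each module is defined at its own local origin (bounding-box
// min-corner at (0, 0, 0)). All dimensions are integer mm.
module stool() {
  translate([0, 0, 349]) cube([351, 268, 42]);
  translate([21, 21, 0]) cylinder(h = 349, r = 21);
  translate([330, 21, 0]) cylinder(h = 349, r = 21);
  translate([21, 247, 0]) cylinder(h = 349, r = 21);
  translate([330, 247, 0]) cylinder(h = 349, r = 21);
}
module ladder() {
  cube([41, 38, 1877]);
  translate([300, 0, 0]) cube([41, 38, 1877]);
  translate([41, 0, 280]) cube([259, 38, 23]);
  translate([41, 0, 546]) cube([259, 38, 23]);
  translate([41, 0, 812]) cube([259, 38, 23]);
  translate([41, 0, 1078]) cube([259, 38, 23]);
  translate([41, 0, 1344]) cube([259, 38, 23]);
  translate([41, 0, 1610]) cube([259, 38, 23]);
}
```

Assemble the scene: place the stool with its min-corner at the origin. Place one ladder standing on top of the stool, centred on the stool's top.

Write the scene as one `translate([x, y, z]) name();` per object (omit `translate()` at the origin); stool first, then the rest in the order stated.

stool();
translate([5, 115, 391]) ladder();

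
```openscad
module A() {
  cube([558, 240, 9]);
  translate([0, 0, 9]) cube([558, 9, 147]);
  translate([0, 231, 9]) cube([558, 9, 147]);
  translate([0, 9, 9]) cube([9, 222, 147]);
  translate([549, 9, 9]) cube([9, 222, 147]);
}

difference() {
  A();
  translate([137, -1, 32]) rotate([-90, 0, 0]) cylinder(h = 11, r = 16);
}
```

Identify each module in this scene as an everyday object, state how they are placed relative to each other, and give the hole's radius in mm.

The subtracted cylinder has r = 16 mm.

A is an open box. The open box has a circular hole through its front wall. The hole's radius is 16 mm.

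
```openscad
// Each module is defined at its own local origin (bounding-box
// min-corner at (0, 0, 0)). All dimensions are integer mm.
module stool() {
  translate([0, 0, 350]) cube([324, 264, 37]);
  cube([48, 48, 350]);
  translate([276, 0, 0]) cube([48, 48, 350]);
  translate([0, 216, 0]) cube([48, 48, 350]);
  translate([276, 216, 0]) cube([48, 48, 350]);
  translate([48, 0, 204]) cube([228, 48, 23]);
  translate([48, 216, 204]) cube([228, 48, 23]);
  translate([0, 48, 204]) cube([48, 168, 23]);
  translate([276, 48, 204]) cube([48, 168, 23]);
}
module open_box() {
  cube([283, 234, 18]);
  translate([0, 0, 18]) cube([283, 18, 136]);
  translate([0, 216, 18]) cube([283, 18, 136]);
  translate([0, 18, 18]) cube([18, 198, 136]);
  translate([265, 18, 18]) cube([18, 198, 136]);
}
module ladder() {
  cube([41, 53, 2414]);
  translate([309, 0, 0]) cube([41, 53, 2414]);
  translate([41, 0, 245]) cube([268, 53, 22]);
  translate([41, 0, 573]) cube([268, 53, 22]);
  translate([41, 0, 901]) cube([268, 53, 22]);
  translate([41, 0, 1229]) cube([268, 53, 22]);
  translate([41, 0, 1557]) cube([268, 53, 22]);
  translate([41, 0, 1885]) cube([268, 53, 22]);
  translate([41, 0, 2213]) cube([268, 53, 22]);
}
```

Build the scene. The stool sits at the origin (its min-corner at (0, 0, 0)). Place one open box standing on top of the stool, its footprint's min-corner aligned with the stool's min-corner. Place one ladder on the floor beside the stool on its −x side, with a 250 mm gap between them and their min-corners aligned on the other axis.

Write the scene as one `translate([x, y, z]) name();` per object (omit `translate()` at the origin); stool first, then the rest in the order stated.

stool();
translate([0, 0, 387]) open_box();
translate([-600, 0, 0]) ladder();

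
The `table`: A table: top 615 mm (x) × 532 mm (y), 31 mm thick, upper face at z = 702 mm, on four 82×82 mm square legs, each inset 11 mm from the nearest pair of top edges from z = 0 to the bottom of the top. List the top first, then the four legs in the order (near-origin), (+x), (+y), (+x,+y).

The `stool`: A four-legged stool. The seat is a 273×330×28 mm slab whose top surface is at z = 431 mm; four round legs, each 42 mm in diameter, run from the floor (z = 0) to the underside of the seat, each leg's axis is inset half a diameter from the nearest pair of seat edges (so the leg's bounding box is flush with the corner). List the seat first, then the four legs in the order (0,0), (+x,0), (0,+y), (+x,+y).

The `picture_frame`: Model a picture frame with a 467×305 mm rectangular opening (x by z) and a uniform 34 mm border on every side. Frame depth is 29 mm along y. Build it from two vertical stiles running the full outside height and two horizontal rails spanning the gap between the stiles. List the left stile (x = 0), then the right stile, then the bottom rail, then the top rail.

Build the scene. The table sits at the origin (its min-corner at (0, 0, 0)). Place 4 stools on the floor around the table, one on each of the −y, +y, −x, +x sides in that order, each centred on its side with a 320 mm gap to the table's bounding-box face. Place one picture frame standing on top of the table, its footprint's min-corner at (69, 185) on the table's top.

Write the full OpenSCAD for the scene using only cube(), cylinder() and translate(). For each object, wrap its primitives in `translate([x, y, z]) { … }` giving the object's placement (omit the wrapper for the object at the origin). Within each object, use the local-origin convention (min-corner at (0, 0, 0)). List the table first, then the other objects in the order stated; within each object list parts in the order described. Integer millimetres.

translate([0, 0, 671]) cube([615, 532, 31]);
translate([11, 11, 0]) cube([82, 82, 671]);
translate([522, 11, 0]) cube([82, 82, 671]);
translate([11, 439, 0]) cube([82, 82, 671]);
translate([522, 439, 0]) cube([82, 82, 671]);
translate([171, -650, 0]) {
  translate([0, 0, 403]) cube([273, 330, 28]);
  translate([21, 21, 0]) cylinder(h = 403, r = 21);
  translate([252, 21, 0]) cylinder(h = 403, r = 21);
  translate([21, 309, 0]) cylinder(h = 403, r = 21);
  translate([252, 309, 0]) cylinder(h = 403, r = 21);
}
translate([171, 852, 0]) {
  translate([0, 0, 403]) cube([273, 330, 28]);
  translate([21, 21, 0]) cylinder(h = 403, r = 21);
  translate([252, 21, 0]) cylinder(h = 403, r = 21);
  translate([21, 309, 0]) cylinder(h = 403, r = 21);
  translate([252, 309, 0]) cylinder(h = 403, r = 21);
}
translate([-593, 101, 0]) {
  translate([0, 0, 403]) cube([273, 330, 28]);
  translate([21, 21, 0]) cylinder(h = 403, r = 21);
  translate([252, 21, 0]) cylinder(h = 403, r = 21);
  translate([21, 309, 0]) cylinder(h = 403, r = 21);
  translate([252, 309, 0]) cylinder(h = 403, r = 21);
}
translate([935, 101, 0]) {
  translate([0, 0, 403]) cube([273, 330, 28]);
  translate([21, 21, 0]) cylinder(h = 403, r = 21);
  translate([252, 21, 0]) cylinder(h = 403, r = 21);
  translate([21, 309, 0]) cylinder(h = 403, r = 21);
  translate([252, 309, 0]) cylinder(h = 403, r = 21);
}
translate([69, 185, 702]) {
  cube([34, 29, 373]);
  translate([501, 0, 0]) cube([34, 29, 373]);
  translate([34, 0, 0]) cube([467, 29, 34]);
  translate([34, 0, 339]) cube([467, 29, 34]);
}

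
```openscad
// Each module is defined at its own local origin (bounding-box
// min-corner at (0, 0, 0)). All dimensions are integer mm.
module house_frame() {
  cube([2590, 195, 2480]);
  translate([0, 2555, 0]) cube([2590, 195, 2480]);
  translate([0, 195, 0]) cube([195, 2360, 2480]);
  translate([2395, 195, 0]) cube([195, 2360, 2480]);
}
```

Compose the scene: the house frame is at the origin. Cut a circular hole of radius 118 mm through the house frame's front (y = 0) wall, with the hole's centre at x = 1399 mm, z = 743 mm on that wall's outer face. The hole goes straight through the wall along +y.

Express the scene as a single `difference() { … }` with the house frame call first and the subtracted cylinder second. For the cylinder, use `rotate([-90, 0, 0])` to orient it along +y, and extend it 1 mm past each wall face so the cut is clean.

difference() {
  house_frame();
  translate([1399, -1, 743]) rotate([-90, 0, 0]) cylinder(h = 197, r = 118);
}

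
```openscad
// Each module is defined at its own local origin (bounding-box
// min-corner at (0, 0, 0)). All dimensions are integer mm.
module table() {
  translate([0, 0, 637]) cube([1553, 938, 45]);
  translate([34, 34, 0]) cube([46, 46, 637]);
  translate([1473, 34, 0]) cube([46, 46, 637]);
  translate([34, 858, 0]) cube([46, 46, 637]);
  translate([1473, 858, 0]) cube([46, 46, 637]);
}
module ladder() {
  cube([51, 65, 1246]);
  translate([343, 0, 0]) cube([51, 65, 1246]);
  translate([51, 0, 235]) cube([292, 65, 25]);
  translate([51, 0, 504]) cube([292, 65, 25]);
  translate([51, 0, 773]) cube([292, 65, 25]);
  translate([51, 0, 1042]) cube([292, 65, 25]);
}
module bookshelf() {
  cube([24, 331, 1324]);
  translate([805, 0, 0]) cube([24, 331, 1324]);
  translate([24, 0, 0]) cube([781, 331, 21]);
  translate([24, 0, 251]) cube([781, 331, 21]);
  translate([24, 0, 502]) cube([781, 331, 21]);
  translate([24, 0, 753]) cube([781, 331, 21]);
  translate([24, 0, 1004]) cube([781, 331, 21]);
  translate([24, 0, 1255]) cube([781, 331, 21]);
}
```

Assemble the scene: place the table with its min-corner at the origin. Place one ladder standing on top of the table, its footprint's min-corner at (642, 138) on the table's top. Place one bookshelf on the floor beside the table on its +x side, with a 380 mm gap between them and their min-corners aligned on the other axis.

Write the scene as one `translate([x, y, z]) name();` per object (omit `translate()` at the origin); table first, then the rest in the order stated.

table();
translate([642, 138, 682]) ladder();
translate([1933, 0, 0]) bookshelf();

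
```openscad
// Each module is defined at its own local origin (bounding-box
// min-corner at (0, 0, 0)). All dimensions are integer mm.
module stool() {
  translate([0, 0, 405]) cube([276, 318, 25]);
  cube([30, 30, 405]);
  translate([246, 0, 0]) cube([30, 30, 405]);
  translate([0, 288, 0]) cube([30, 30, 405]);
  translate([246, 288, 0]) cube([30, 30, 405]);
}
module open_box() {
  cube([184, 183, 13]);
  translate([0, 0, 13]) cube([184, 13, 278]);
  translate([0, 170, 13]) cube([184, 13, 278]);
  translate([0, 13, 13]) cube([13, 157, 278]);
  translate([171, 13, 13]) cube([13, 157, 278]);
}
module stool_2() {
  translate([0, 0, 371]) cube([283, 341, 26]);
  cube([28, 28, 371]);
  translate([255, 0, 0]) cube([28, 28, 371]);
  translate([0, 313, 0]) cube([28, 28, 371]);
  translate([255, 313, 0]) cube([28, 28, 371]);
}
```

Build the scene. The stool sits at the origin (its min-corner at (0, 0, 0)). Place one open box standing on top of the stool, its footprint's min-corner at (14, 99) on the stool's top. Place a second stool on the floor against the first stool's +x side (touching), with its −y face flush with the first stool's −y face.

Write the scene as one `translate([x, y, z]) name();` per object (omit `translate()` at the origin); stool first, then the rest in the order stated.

stool();
translate([14, 99, 430]) open_box();
translate([276, 0, 0]) stool_2();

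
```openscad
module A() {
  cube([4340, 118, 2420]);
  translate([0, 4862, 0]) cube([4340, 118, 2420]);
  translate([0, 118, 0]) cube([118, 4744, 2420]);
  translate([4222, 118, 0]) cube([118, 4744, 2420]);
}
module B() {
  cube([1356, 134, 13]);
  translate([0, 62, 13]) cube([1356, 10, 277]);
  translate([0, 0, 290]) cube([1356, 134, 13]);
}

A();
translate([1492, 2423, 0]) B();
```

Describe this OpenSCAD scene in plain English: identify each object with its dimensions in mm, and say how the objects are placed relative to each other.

A is a box-shaped house frame (walls only): outside footprint 4340×4980 mm, wall height 2420 mm, wall thickness 118 mm. The two y-facing walls run the full x-width; the two x-facing walls fit between the inner faces of the y-facing walls.

B is an I-beam lying along x, 1356 mm long. Overall section height 303 mm. Two flanges 134 mm wide (y) and 13 mm thick, one on the floor and one at the top; a web 10 mm thick runs between them, centred on the flange width.

The I-beam sits inside the house frame, centred.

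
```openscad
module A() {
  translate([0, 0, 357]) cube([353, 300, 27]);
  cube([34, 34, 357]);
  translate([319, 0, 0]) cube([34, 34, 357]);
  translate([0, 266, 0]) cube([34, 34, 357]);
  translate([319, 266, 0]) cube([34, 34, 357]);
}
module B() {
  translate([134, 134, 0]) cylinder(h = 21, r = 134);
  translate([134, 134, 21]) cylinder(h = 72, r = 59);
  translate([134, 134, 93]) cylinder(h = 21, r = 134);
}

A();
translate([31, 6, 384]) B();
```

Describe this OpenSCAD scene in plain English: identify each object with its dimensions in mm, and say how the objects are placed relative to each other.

A is a four-legged stool. The seat is 353×300 mm, 27 mm thick, top at z = 384 mm. It stands on four square legs, each 34×34 mm in cross-section, from z = 0 to the seat underside, each flush with a corner of the seat.

B is a spool: two coaxial disc flanges of radius 134 mm and thickness 21 mm, joined by a core cylinder of radius 59 mm and height 72 mm. The lower flange rests on z = 0 and the three cylinders share a vertical axis.

The spool is on top of the stool.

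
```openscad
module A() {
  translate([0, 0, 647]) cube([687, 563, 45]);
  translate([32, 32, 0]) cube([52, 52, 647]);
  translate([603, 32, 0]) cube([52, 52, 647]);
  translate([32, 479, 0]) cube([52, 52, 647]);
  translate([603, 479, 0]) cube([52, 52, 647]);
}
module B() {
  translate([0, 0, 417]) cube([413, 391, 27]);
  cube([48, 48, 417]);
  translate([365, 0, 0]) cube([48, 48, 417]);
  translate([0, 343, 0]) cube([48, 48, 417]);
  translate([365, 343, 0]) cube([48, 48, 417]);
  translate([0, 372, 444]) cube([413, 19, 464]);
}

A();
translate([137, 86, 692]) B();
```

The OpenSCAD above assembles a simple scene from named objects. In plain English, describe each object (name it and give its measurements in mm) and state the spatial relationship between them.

A is a rectangular dining table. The top is 687×563×45 mm with its upper surface at z = 692 mm. It stands on four 52×52 mm square legs, each inset 32 mm from the nearest pair of top edges, running from the floor to the underside of the top.

B is a chair. The seat is a 413×391×27 mm slab with its top at z = 444 mm, on four 48×48 mm corner legs (flush with the seat edges, standing on z = 0). A flat backrest 19 mm thick, 464 mm tall, spans the full seat width and rises from the seat top along its +y edge, rear face flush with the rear of the seat.

The chair is on top of the table, centred.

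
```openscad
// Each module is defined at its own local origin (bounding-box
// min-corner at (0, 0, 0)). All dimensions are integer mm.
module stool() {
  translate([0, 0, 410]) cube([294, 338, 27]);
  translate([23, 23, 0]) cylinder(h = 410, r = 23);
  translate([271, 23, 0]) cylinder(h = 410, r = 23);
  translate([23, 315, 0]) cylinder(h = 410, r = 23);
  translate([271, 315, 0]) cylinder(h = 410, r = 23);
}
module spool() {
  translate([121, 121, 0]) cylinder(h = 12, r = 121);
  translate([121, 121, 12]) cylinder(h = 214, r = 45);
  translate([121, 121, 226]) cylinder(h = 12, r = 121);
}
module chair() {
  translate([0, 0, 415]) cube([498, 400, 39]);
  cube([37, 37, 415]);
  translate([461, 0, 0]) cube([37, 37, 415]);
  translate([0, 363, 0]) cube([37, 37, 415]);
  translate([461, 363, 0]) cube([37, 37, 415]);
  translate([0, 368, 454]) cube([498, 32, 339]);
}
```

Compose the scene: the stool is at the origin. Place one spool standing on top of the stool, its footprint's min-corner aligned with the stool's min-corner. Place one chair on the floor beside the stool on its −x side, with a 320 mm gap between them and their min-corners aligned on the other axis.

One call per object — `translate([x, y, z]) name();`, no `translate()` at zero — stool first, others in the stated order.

stool();
translate([0, 0, 437]) spool();
translate([-818, 0, 0]) chair();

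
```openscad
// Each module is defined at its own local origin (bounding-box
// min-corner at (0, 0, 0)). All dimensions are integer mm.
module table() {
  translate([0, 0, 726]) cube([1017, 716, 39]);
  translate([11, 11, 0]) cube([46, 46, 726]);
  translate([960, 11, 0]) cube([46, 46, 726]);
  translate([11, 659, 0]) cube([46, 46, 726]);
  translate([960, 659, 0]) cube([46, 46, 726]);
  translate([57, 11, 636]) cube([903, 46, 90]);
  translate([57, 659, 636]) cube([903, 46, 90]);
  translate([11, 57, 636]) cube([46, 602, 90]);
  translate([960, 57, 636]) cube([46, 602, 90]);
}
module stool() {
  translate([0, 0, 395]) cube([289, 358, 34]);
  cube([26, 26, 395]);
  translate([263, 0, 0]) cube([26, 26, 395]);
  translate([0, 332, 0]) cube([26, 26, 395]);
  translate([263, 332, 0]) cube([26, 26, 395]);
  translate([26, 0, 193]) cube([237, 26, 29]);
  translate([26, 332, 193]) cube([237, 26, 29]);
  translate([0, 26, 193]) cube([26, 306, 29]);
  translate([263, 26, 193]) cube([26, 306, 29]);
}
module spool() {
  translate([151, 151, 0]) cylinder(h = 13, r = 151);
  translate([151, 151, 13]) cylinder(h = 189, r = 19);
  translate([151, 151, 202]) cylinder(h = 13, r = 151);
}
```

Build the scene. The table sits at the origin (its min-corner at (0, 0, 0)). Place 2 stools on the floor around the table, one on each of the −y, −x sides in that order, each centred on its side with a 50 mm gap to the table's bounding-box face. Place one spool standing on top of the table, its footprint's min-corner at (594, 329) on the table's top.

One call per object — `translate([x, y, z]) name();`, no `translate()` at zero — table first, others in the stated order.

table();
translate([364, -408, 0]) stool();
translate([-339, 179, 0]) stool();
translate([594, 329, 765]) spool();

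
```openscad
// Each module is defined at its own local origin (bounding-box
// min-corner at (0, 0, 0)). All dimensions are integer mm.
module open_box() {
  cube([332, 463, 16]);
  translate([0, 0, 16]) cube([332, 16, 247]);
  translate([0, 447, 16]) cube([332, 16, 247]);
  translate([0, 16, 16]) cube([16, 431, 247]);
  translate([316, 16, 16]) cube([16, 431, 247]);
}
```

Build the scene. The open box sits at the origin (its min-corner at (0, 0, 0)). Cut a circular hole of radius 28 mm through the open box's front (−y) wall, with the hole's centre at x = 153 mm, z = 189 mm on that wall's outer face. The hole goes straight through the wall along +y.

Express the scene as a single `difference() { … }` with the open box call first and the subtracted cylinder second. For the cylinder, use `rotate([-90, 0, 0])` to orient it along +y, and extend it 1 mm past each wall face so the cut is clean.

difference() {
  open_box();
  translate([153, -1, 189]) rotate([-90, 0, 0]) cylinder(h = 18, r = 28);
}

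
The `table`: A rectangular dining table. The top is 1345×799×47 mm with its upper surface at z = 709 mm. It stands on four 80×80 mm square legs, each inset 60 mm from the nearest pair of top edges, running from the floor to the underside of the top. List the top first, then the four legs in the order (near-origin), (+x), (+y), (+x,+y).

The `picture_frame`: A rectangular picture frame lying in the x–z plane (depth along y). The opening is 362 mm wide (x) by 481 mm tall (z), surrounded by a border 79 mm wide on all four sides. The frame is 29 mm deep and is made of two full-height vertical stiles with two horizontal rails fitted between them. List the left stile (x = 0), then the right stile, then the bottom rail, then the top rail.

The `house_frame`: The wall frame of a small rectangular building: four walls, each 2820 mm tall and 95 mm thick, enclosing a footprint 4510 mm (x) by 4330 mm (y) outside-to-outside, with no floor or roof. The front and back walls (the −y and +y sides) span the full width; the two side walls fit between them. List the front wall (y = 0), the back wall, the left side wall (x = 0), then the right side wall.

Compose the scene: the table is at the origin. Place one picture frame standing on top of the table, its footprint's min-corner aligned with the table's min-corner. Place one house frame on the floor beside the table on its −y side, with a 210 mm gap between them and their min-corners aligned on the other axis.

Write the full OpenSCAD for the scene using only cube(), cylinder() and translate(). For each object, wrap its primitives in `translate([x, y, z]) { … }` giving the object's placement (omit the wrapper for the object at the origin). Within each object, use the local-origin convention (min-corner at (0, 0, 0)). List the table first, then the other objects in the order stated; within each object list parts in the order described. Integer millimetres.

translate([0, 0, 662]) cube([1345, 799, 47]);
translate([60, 60, 0]) cube([80, 80, 662]);
translate([1205, 60, 0]) cube([80, 80, 662]);
translate([60, 659, 0]) cube([80, 80, 662]);
translate([1205, 659, 0]) cube([80, 80, 662]);
translate([0, 0, 709]) {
  cube([79, 29, 639]);
  translate([441, 0, 0]) cube([79, 29, 639]);
  translate([79, 0, 0]) cube([362, 29, 79]);
  translate([79, 0, 560]) cube([362, 29, 79]);
}
translate([0, -4540, 0]) {
  cube([4510, 95, 2820]);
  translate([0, 4235, 0]) cube([4510, 95, 2820]);
  translate([0, 95, 0]) cube([95, 4140, 2820]);
  translate([4415, 95, 0]) cube([95, 4140, 2820]);
}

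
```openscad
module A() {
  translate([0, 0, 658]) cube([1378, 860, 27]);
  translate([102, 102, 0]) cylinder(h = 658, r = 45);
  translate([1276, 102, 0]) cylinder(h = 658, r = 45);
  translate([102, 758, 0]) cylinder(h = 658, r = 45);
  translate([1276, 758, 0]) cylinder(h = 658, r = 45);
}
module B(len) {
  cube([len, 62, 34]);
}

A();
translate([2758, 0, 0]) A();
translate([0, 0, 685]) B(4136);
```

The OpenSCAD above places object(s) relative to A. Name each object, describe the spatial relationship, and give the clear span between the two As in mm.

A is a table. B is a beam. A beam spans the tops of two tables. The clear span between the two tables is 1380 mm.

Second table starts at x = 2758; first ends at x = 1378; clear span = 2758 − 1378 = 1380 mm.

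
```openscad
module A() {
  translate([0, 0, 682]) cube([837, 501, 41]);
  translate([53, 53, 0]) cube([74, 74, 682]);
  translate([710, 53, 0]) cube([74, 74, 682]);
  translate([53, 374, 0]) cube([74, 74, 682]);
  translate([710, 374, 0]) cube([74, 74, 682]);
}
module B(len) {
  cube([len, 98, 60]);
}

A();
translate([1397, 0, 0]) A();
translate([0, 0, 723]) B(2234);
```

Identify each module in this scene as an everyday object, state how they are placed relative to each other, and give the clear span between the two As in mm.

Second table starts at x = 1397; first ends at x = 837; clear span = 1397 − 837 = 560 mm.

A is a table. B is a beam. A beam spans the tops of two tables. The clear span between the two tables is 560 mm.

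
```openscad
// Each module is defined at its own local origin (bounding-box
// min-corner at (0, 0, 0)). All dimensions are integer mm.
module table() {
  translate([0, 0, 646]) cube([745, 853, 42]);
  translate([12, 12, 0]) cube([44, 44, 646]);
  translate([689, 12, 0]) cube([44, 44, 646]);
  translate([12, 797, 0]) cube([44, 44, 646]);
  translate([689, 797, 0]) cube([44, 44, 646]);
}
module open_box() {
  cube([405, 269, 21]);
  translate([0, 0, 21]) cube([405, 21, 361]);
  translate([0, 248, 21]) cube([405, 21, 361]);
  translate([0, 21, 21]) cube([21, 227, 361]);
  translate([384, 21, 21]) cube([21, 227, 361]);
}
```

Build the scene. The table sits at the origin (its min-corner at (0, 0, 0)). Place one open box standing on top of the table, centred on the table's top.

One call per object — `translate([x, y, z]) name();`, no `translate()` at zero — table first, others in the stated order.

table();
translate([170, 292, 688]) open_box();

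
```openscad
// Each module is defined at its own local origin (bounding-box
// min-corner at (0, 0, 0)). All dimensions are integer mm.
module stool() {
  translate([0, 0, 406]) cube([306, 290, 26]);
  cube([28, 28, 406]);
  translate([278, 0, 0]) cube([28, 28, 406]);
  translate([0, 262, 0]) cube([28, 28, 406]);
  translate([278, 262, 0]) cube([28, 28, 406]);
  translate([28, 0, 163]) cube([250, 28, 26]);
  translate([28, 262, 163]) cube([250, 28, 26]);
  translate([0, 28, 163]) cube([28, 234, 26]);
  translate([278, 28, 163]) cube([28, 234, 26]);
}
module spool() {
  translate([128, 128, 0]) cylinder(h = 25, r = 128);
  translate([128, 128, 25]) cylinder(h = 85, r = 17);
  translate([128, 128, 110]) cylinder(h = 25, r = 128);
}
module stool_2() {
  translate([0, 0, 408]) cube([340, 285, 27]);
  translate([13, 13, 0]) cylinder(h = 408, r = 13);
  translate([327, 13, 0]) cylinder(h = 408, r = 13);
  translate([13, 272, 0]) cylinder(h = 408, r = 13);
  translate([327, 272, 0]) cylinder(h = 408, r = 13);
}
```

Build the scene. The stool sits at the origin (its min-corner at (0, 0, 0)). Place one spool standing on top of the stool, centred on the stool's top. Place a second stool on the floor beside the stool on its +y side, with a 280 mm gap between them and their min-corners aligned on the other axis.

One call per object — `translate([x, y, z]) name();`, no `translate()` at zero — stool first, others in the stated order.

stool();
translate([25, 17, 432]) spool();
translate([0, 570, 0]) stool_2();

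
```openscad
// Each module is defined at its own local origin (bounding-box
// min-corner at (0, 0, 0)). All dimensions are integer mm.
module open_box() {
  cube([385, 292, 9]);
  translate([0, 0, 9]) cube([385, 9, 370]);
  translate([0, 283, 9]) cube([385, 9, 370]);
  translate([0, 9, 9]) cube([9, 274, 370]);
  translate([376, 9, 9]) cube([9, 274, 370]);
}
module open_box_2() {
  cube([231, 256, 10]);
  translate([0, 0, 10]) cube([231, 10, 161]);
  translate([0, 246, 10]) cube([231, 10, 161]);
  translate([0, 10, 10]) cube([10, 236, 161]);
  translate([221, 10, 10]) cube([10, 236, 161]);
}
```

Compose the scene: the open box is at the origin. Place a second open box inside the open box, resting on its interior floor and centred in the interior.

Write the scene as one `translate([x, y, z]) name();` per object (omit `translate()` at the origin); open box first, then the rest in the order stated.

open_box();
translate([77, 18, 9]) open_box_2();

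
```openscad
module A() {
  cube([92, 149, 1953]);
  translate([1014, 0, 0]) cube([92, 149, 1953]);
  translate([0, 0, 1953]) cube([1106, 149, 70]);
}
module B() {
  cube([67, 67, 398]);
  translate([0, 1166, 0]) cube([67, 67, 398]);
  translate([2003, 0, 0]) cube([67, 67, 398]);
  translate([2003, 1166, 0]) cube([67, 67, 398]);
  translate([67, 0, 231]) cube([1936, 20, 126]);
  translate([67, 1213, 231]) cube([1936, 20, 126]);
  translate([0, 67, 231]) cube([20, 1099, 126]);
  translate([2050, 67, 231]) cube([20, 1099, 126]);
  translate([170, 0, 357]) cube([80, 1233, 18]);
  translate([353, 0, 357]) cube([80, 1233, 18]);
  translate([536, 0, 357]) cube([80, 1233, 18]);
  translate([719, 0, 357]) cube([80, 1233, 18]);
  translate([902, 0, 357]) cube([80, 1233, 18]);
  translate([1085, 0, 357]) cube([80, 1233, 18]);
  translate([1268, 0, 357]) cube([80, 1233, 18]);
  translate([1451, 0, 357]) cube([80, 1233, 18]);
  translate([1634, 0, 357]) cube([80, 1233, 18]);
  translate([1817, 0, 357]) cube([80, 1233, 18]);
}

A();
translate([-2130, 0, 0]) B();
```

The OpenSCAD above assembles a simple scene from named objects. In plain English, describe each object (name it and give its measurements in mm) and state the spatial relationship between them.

A is a door frame. The clear opening is 922 mm wide and 1953 mm high. Two 92 mm wide jambs, 149 mm deep, stand either side of the opening from the floor to the top of the opening. A 70 mm thick head sits across the top of both jambs, spanning the full outside width of the frame.

B is a bed frame 2070 mm long (x) by 1233 mm wide (y). Four 67×67 mm corner posts, 398 mm tall, at the corners of the footprint. Four rails of 20 mm thickness and 126 mm height run between adjacent posts with their undersides at z = 231 mm, their outer faces flush with the outside of the frame (the two x-running rails run between the posts' inner faces; the two y-running rails run between the posts' inner faces). 10 slats, each 80 mm wide (x) and 18 mm thick, lie across the top of the two x-running rails, running the full 1233 mm width of the frame in y; the slats are evenly spaced along x between the inner faces of the end posts with equal gaps (rounded down to the nearest mm) at the −x end and between each pair — any rounding remainder accumulates at the +x end.

The bed frame is on the floor beside the door frame on its −x side.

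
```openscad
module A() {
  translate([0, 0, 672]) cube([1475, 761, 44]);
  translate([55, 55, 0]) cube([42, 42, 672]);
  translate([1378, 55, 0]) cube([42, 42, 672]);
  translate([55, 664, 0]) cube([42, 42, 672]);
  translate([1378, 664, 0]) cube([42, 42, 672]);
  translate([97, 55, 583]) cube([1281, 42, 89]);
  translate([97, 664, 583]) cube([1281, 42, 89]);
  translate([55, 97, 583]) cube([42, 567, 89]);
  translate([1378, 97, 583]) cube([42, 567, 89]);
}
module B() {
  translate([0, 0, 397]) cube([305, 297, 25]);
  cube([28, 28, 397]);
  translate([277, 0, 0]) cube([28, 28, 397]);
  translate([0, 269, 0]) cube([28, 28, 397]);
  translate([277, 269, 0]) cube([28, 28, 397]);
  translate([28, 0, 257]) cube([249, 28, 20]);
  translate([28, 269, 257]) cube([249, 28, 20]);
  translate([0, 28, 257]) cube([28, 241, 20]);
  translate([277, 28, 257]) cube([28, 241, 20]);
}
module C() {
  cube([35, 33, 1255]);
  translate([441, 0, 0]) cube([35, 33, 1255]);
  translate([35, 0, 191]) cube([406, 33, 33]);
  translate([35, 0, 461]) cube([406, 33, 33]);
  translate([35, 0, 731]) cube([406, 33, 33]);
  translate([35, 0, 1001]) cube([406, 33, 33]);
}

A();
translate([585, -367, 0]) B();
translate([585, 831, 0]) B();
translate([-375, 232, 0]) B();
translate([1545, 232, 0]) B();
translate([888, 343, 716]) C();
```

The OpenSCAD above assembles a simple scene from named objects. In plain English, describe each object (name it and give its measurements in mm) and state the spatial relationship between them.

A is a table: top 1475 mm (x) × 761 mm (y), 44 mm thick, upper face at z = 716 mm, on four 42×42 mm square legs, each inset 55 mm from the nearest pair of top edges, running from z = 0 to the bottom of the top. Four apron rails, 42 mm thick and 89 mm tall, run between adjacent legs with their top edges flush with the underside of the top and their outer faces flush with the legs' outer faces.

B is a simple wooden stool: a rectangular seat 305 mm (x) by 297 mm (y), 25 mm thick, top face at z = 422 mm, on four square legs, each 28×28 mm in cross-section. The legs rest on z = 0, each flush with a corner of the seat. Four stretchers, 28 mm wide and 20 mm tall, connect adjacent legs with their undersides at z = 257 mm, each running between the inner faces of the legs it joins and aligned with the legs' outer faces on the other axis.

C is a straight ladder. Two 35×33 mm vertical rails, 1255 mm tall, stand 476 mm apart (outside-to-outside) with their front faces coplanar on the −y side. 4 rungs, each 33 mm deep and 33 mm tall, span between the inner faces of the rails, front faces flush with the rails. The lowest rung's underside is at z = 191 mm and rungs are spaced 270 mm apart (underside to underside).

Four stools sit around the table at the −y, +y, −x, +x sides. The ladder is on top of the table.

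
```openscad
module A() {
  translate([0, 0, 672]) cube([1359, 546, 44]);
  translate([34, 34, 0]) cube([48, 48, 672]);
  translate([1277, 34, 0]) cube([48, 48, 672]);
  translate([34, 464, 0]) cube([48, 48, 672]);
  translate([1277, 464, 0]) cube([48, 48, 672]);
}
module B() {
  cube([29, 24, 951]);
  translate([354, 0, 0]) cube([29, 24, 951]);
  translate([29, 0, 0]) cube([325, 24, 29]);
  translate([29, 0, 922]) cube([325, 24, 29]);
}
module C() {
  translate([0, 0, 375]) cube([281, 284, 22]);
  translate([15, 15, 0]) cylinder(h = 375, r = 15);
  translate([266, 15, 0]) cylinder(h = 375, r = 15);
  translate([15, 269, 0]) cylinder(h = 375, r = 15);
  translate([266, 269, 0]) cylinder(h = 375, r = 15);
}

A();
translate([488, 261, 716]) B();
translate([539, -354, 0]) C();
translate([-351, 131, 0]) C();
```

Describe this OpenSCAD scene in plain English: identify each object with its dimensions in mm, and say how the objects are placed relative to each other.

A is a table with a 1359×546 mm rectangular top, 44 mm thick, top surface at z = 716 mm, supported by four 48×48 mm square legs, each inset 34 mm from the nearest pair of top edges, running from the floor.

B is a rectangular picture frame lying in the x–z plane (depth along y). The opening is 325 mm wide (x) by 893 mm tall (z), surrounded by a border 29 mm wide on all four sides. The frame is 24 mm deep and is made of two full-height vertical stiles with two horizontal rails fitted between them.

C is a four-legged stool. The seat is 281×284 mm, 22 mm thick, top at z = 397 mm. It stands on four round legs, each 30 mm in diameter, from z = 0 to the seat underside, each leg's axis is inset half a diameter from the nearest pair of seat edges (so the leg's bounding box is flush with the corner).

The picture frame is on top of the table, centred. Two stools sit around the table at the −y, −x sides.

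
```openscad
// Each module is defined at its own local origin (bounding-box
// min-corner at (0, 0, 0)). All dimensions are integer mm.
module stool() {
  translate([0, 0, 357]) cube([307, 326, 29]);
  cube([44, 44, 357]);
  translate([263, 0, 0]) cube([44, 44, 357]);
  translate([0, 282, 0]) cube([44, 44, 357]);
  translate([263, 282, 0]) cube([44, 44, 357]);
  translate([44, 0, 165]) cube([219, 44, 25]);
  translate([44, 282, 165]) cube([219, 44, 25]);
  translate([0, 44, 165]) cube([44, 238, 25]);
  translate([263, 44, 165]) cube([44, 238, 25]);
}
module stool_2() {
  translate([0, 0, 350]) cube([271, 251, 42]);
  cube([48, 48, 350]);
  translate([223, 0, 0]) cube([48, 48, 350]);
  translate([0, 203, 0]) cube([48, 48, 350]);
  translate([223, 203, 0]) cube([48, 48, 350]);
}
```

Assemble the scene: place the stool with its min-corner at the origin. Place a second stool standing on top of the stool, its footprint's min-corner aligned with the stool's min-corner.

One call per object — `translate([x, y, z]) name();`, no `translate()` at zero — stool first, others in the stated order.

stool();
translate([0, 0, 386]) stool_2();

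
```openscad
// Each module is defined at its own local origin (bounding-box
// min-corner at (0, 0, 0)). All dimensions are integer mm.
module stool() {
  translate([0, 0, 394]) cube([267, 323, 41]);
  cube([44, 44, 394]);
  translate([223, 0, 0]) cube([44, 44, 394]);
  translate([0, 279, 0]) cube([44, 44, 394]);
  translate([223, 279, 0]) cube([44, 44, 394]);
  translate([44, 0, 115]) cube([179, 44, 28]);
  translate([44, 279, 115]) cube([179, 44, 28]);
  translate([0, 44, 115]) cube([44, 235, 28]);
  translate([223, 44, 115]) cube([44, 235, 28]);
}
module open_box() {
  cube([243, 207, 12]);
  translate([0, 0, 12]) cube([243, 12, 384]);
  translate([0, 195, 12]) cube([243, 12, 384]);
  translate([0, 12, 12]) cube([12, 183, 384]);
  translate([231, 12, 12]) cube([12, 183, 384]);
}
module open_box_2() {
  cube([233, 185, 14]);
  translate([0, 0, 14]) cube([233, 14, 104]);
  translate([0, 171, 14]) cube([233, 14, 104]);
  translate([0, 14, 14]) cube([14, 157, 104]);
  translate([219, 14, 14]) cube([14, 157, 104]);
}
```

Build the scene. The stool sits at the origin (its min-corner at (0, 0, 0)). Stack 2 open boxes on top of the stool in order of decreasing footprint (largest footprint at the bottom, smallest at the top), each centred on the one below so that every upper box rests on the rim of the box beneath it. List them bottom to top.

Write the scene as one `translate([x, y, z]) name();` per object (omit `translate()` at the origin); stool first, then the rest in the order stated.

stool();
translate([12, 58, 435]) open_box();
translate([17, 69, 831]) open_box_2();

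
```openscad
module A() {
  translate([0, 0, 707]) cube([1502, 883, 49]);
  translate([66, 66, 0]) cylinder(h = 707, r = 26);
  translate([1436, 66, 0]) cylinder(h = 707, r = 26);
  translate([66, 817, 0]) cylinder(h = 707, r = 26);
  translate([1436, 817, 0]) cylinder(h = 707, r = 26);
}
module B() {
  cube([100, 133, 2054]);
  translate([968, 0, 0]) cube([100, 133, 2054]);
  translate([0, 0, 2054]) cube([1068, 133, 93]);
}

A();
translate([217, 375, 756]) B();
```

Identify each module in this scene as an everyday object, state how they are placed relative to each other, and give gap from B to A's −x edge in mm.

The door frame's min-x is at 217; the table's min-x is 0; gap = 217 mm.

A is a table. B is a door frame. The door frame is on top of the table, centred. The gap from the door frame to the table's −x edge is 217 mm.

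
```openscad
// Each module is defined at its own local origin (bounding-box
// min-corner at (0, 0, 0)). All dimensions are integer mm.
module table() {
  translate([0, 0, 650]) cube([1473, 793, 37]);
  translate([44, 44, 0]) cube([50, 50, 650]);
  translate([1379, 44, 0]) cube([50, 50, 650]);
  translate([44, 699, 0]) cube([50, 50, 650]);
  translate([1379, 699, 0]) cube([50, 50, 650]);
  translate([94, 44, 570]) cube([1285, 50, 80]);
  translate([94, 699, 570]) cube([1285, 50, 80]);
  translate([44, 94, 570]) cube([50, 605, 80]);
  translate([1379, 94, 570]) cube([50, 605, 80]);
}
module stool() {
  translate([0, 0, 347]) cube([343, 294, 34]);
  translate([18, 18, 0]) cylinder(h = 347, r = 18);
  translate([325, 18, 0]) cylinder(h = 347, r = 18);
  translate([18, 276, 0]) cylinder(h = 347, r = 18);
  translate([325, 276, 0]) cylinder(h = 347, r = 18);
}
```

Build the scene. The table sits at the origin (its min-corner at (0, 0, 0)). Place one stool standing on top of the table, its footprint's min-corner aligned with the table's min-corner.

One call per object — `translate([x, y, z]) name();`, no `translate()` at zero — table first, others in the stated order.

table();
translate([0, 0, 687]) stool();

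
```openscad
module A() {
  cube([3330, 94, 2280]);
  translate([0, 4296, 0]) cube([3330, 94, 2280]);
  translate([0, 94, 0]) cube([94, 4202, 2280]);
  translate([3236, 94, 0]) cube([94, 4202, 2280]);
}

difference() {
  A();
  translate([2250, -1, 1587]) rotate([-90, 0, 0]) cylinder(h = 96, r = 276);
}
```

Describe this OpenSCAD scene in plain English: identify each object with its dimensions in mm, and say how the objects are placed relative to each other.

A is a box-shaped house frame (walls only): outside footprint 3330×4390 mm, wall height 2280 mm, wall thickness 94 mm. The two y-facing walls run the full x-width; the two x-facing walls fit between the inner faces of the y-facing walls.

The house frame has a circular hole of radius 276 mm through its front wall, centred at (x = 2250, z = 1587).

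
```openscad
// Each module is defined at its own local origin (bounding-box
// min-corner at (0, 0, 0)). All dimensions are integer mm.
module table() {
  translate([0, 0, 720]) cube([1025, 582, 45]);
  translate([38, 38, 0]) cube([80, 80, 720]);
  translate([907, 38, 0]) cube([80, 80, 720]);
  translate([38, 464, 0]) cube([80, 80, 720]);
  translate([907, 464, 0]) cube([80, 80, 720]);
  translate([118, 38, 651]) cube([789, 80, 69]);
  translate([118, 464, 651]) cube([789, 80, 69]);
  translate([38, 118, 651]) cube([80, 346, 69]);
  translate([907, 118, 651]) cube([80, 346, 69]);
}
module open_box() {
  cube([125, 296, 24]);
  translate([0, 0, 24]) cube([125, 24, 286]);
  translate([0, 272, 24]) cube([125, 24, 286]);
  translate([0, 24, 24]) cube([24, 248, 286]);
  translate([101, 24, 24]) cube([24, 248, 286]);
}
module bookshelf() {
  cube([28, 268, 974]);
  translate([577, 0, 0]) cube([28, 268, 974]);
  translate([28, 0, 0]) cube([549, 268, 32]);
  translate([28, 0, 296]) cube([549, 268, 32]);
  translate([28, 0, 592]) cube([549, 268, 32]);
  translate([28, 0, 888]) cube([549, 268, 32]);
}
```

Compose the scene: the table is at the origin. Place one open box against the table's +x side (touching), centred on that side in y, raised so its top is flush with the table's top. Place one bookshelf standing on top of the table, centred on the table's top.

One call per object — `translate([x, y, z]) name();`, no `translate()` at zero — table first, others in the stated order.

table();
translate([1025, 143, 455]) open_box();
translate([210, 157, 765]) bookshelf();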